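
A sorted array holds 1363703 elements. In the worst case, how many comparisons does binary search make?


Halving sequence: 1363703 -> 681851 -> 340925 -> 170462 -> 85231 -> 42615 -> 21307 -> 10653 -> 5326 -> 2663 -> 1331 -> 665 -> 332 -> 166 -> 83 -> 41 -> 20 -> 10 -> 5 -> 2 -> 1
Number of halvings = 20
Max comparisons = 20 + 1 = 21


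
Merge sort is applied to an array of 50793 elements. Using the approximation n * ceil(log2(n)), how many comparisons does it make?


Merge sort divides the array into halves recursively.
Number of levels = ceil(log2(50793)) = 16
At each level, approximately n = 50793 comparisons are needed for merging.
Total comparisons ~ n * ceil(log2(n)) = 50793 * 16 = 812688


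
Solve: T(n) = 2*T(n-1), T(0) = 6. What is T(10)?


Unrolling:
T(10) = 2*T(9) = 2^2*T(8) = ... = 2^10*T(0)
= 2^10 * 6
= 1024 * 6 = 6144


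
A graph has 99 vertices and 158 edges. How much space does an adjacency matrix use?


Adjacency matrix: V x V grid of entries
Space = V^2 = 99^2 = 99 * 99 = 9801


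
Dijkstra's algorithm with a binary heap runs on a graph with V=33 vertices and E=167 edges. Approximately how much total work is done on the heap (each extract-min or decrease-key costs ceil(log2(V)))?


Dijkstra with a binary heap: each vertex is extracted once, each edge may relax once.
Each heap operation costs O(log V).
V + E = 33 + 167 = 200
ceil(log2(33)) = 6 (since 2^5 = 32 < 33 <= 64 = 2^6)
Total heap work = (V+E) * ceil(log2(V)) = 200 * 6 = 1200


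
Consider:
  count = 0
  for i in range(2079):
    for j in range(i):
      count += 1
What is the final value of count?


For each i, the inner loop runs i times:
  i=0: inner runs 0 times
  i=1: inner runs 1 time
  i=2: inner runs 2 times
  i=3: inner runs 3 times
  i=4: inner runs 4 times
  i=5: inner runs 5 times
  i=6: inner runs 6 times
  i=7: inner runs 7 times
  ...
Total = 0 + 1 + 2 + ... + 2078 = 2079*(2079-1)/2 = 2160081


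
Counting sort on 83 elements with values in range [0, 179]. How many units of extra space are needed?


Output array size: 83 (to store sorted result)
Count array size: 180 (one slot per possible value, range 0 to 179)
Total extra space = 83 + 180 = 263


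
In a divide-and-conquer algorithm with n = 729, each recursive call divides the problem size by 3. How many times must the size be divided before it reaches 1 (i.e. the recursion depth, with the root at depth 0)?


Number of divisions = log_3(729)
Sizes: 729 -> 243 -> 81 -> 27 -> 9 -> 3 -> 1 (6 divisions)
Recursion depth = 6


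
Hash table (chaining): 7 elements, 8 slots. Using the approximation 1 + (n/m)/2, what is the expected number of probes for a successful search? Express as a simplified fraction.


Computing expected probes:
alpha = 7/8
= 1 + alpha/2
= 1 + 7/(2*8)
= (2*8 + 7) / (2*8)
= 23/16


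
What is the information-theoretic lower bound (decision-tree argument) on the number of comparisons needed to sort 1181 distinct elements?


A binary decision tree of height h has at most 2^h leaves and needs at least n! of them, so h >= ceil(log2(n!)).
1181! is far too large to multiply out, so use Stirling's series:
  ln(n!) ~ n ln n - n + (1/2) ln(2 pi n) + 1/(12n)  (error below 1/(360 n^3), negligible here)
  ln(1181) = 7.0741168
  n ln n = 1181 * 7.0741168 = 8354.5319
  (1/2) ln(2 pi * 1181) = (1/2) ln(7420.4418) = 4.4560
  1/(12*1181) = 0.0001
  ln(1181!) ~ 8354.5319 - 1181 + 4.4560 + 0.0001 = 7177.9880
Convert to base 2: log2(1181!) = 7177.9880 / ln 2 = 7177.9880 / 0.69314718 = 10355.6477
ceil(10355.6477) = 10356


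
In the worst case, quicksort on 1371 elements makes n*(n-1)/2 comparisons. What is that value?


Sum of comparisons per partition:
1370 + 1369 + ... + 1 + 0
= 1371 * (1371 - 1) / 2
= 1371 * 1370 / 2
= 939135


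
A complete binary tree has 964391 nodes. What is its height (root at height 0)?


In a complete binary tree, level k holds nodes 2^k .. 2^(k+1)-1 (1-indexed).
Height = floor(log2(n)) = floor(log2(964391)) = 19
Check: 2^19 = 524288 <= 964391 < 1048576 = 2^20


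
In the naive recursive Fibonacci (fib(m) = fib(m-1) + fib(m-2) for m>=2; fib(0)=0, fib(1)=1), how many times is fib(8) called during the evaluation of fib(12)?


Let N(m) = number of times fib(m) is called while evaluating fib(12).
N(12) = 1 (the initial call).
N(11) = 1 (only fib(12) calls it).
For 1 <= m <= 10: fib(m) is called by fib(m+1) and fib(m+2), so
  N(m) = N(m+1) + N(m+2).
fib(0) is called only by fib(2), so N(0) = N(2).
Walk down from m=12:
  N(12)=1, N(11)=1, N(10)=2, N(9)=3, N(8)=5
N(8) = 5


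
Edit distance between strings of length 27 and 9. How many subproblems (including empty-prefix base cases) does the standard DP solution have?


The table includes base cases (empty prefixes).
Rows: (m+1) = 28
Columns: (n+1) = 10
Total = 28 * 10 = 280


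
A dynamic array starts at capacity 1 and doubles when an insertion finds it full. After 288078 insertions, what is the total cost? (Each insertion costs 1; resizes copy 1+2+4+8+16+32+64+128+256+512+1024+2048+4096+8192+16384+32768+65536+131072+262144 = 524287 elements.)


Insertion cost: 288078 (one per element)
Resizes occur just before inserting elements 2, 3, 5, 9, ...
Elements copied at each resize: 1 + 2 + 4 + 8 + 16 + 32 + 64 + 128 + 256 + 512 + 1024 + 2048 + 4096 + 8192 + 16384 + 32768 + 65536 + 131072 + 262144
Sum of copies = 524287 (geometric series: 2^k - 1)
Total = 288078 + 524287 = 812365


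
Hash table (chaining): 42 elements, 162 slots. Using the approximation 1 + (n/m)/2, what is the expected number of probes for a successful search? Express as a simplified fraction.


Computing expected probes:
alpha = 42/162
= 1 + alpha/2
= 1 + 42/(2*162)
= (2*162 + 42) / (2*162)
= 366/324 = 61/54


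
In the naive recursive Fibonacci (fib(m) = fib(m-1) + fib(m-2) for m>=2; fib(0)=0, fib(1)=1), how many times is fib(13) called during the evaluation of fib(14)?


Let N(m) = number of times fib(m) is called while evaluating fib(14).
N(14) = 1 (the initial call).
N(13) = 1 (only fib(14) calls it).
For 1 <= m <= 12: fib(m) is called by fib(m+1) and fib(m+2), so
  N(m) = N(m+1) + N(m+2).
fib(0) is called only by fib(2), so N(0) = N(2).
Walk down from m=14:
  N(14)=1, N(13)=1
N(13) = 1


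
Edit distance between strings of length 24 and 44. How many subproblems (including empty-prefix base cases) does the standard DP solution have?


The table includes base cases (empty prefixes).
Rows: (m+1) = 25
Columns: (n+1) = 45
Total = 25 * 45 = 1125


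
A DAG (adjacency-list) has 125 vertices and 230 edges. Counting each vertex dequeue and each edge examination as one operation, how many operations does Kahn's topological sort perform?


V = 125 (vertex processing)
E = 230 (edge processing)
V + E = 125 + 230 = 355


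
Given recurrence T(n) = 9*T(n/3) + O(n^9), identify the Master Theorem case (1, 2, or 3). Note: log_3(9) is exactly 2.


Master Theorem parameters: a=9, b=3, c=9
log_b(a) = 2
Compare b^c with a: 3^9 = 19683 > 9, so c > log_b(a).
Comparing c=9 vs log_b(a)=2:
9 > 2 => Case 3
Result: T(n) = O(n^9)
Master Theorem case = 3


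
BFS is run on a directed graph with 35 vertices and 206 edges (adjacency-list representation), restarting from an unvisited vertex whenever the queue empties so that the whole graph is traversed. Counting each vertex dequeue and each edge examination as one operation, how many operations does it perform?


A full BFS traversal dequeues each vertex exactly once and examines each directed edge exactly once.
V = 35 (vertex processing cost)
E = 206 (edge examination cost)
Total operations proportional to V + E = 35 + 206 = 241


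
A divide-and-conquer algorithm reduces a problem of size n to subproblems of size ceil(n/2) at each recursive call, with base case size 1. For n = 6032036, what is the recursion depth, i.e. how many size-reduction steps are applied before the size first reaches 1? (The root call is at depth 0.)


Each step divides the size by 2 (rounding up); after k steps the size is ceil(n/2^k), which equals 1 exactly when 2^k >= n.
So the depth is the smallest k with 2^k >= 6032036, i.e. ceil(log_2(6032036)).
2^22 = 4194304 < 6032036 <= 8388608 = 2^23
Recursion depth = 23


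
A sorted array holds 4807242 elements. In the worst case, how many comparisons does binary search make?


Halving sequence: 4807242 -> 2403621 -> 1201810 -> 600905 -> 300452 -> 150226 -> 75113 -> 37556 -> 18778 -> 9389 -> 4694 -> 2347 -> 1173 -> 586 -> 293 -> 146 -> 73 -> 36 -> 18 -> 9 -> 4 -> 2 -> 1
Number of halvings = 22
Max comparisons = 22 + 1 = 23


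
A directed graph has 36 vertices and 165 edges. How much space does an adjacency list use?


Adjacency list: one list head per vertex + one entry per edge
Vertex heads: 36
Edge entries: 165
Total = 36 + 165 = 201


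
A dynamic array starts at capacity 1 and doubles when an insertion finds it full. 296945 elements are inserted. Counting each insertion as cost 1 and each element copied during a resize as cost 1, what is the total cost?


n = 296945
Insertion costs: 296945
Resizes copy 1, 2, 4, ... up to the largest power of 2 that is <= n-1 = 296944, i.e. 262144.
Copy costs = 1 + 2 + 4 + 8 + 16 + 32 + 64 + 128 + 256 + 512 + 1024 + 2048 + 4096 + 8192 + 16384 + 32768 + 65536 + 131072 + 262144 = 524287
Total = 296945 + 524287 = 821232


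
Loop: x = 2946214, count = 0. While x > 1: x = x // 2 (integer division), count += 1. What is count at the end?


The variable x halves each step:
x = 2946214 -> 1473107 -> 736553 -> 368276 -> 184138 -> 92069 -> 46034 -> 23017 -> 11508 -> 5754 -> 2877 -> 1438 -> 719 -> 359 -> 179 -> 89 -> 44 -> 22 -> 11 -> 5 -> 2 -> 1
Number of halvings = floor(log2(2946214)) = 21


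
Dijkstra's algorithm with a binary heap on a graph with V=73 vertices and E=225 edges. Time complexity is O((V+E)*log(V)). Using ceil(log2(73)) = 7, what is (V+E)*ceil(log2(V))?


Dijkstra with a binary heap: each vertex is extracted once, each edge may relax once.
Each heap operation costs O(log V).
V + E = 73 + 225 = 298
ceil(log2(73)) = 7 (since 2^6 = 64 < 73 <= 128 = 2^7)
Total heap work = (V+E) * ceil(log2(V)) = 298 * 7 = 2086


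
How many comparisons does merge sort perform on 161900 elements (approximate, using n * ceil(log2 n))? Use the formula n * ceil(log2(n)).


Recursion depth: ceil(log2(161900)) = 18
Each recursion level merges n = 161900 elements
Total = 161900 * 18 = 2914200


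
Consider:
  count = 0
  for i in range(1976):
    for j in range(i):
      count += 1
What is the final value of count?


For each i, the inner loop runs i times:
  i=0: inner runs 0 times
  i=1: inner runs 1 time
  i=2: inner runs 2 times
  i=3: inner runs 3 times
  i=4: inner runs 4 times
  i=5: inner runs 5 times
  i=6: inner runs 6 times
  i=7: inner runs 7 times
  ...
Total = 0 + 1 + 2 + ... + 1975 = 1976*(1976-1)/2 = 1951300


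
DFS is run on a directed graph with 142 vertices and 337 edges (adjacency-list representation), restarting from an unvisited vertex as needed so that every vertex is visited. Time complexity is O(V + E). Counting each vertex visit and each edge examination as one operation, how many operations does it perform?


A full DFS traversal processes each vertex exactly once (push/pop on stack).
Each directed edge is examined once.
V = 142, E = 337
V + E = 479


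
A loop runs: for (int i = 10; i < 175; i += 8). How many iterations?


Loop starts at i = 10, increments by 8, stops when i >= 175.
Number of iterations = ceil((175 - 10) / 8)
= ceil(165 / 8)
= 21


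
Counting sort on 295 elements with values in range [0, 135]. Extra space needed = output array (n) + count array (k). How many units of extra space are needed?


Output array size: 295 (to store sorted result)
Count array size: 136 (one slot per possible value, range 0 to 135)
Total extra space = 295 + 136 = 431


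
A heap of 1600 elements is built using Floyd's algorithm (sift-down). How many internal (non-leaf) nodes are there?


Leaf nodes occupy roughly half the array.
Sift-down is called for each internal node, starting from the last one.
Internal nodes = floor(n/2) = floor(1600/2) = 800


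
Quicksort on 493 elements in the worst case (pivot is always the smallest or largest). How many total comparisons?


In the worst case, each partition step picks the worst pivot:
  Partition 1: 492 comparisons (n-1 elements to compare)
  Partition 2: 491 comparisons
  Partition 3: 490 comparisons
  Partition 4: 489 comparisons
  Partition 5: 488 comparisons
  ...
  Last partition: 0 comparisons
Total = (n-1) + (n-2) + ... + 1 + 0 = n*(n-1)/2
= 493*492/2 = 121278


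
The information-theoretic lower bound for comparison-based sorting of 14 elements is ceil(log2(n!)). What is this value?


A binary decision tree of height h has at most 2^h leaves and needs at least n! of them, so h >= ceil(log2(n!)).
Compute 14! as a running product:
  x2 = 2, x3 = 6, x4 = 24, x5 = 120
  x6 = 720, x7 = 5040, x8 = 40320, x9 = 362880
  x10 = 3628800, x11 = 39916800, x12 = 479001600, x13 = 6227020800
  x14 = 87178291200
14! = 87178291200
Bracket between powers of 2:
  2^36 = 68719476736 < 87178291200 <= 137438953472 = 2^37
So ceil(log2(14!)) = 37


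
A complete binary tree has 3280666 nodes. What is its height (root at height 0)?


In a complete binary tree, level k holds nodes 2^k .. 2^(k+1)-1 (1-indexed).
Height = floor(log2(n)) = floor(log2(3280666)) = 21
Check: 2^21 = 2097152 <= 3280666 < 4194304 = 2^22


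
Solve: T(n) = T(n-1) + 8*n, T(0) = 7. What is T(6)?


Expanding the recurrence:
T(6) = T(5) + 8*6
       = T(4) + 8*5 + 8*6
       ...
       = T(0) + 8*(1 + 2 + ... + 6)
       = 7 + 8 * 6*7/2
       = 7 + 8 * 21
       = 7 + 168 = 175


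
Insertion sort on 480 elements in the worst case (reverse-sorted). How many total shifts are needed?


In the worst case (reverse-sorted), each element shifts past all previous:
  Element 1: 1 shifts
  Element 2: 2 shifts
  Element 3: 3 shifts
  Element 4: 4 shifts
  Element 5: 5 shifts
  ...
  Element 479: 479 shifts
Total = 1 + 2 + ... + 479
= 480*(480-1)/2 = 114960


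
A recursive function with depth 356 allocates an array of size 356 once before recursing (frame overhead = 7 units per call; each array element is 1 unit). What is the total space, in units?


Array allocation: 356 units (allocated once)
Stack frames: 356 deep * 7 per frame = 2492 units
Total = 356 + 2492 = 2848


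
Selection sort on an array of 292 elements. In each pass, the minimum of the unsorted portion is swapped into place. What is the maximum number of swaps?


Selection sort performs one swap per pass:
  Pass 1: find min in positions 0 to 291, swap with position 0
  Pass 2: find min in positions 1 to 291, swap with position 1
  Pass 3: find min in positions 2 to 291, swap with position 2
  Pass 4: find min in positions 3 to 291, swap with position 3
  Pass 5: find min in positions 4 to 291, swap with position 4
  ... (286 more passes)
Total passes (and swaps) = n - 1 = 292 - 1 = 291


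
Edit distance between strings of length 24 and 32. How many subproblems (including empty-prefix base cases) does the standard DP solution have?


The table includes base cases (empty prefixes).
Rows: (m+1) = 25
Columns: (n+1) = 33
Total = 25 * 33 = 825


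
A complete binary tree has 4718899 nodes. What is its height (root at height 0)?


In a complete binary tree, level k holds nodes 2^k .. 2^(k+1)-1 (1-indexed).
Height = floor(log2(n)) = floor(log2(4718899)) = 22
Check: 2^22 = 4194304 <= 4718899 < 8388608 = 2^23


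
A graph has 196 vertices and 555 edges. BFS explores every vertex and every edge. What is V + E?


A full BFS traversal dequeues each vertex once and examines each edge once.
Vertex visits: 196
Edge visits: 555
V + E = 196 + 555 = 751


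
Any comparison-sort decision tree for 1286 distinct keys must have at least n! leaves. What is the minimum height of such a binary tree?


A binary decision tree of height h has at most 2^h leaves and needs at least n! of them, so h >= ceil(log2(n!)).
1286! is far too large to multiply out, so use Stirling's series:
  ln(n!) ~ n ln n - n + (1/2) ln(2 pi n) + 1/(12n)  (error below 1/(360 n^3), negligible here)
  ln(1286) = 7.1592919
  n ln n = 1286 * 7.1592919 = 9206.8494
  (1/2) ln(2 pi * 1286) = (1/2) ln(8080.1763) = 4.4986
  1/(12*1286) = 0.0001
  ln(1286!) ~ 9206.8494 - 1286 + 4.4986 + 0.0001 = 7925.3481
Convert to base 2: log2(1286!) = 7925.3481 / ln 2 = 7925.3481 / 0.69314718 = 11433.8604
ceil(11433.8604) = 11434


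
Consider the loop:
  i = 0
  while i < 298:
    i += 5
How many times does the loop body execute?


Starting at i = 0, each iteration adds 5.
Iterations until i >= 298:
  Iteration 1: i = 0 -> i = 5
  Iteration 2: i = 5 -> i = 10
  Iteration 3: i = 10 -> i = 15
  Iteration 4: i = 15 -> i = 20
  Iteration 5: i = 20 -> i = 25
  Iteration 6: i = 25 -> i = 30
  Iteration 7: i = 30 -> i = 35
  Iteration 8: i = 35 -> i = 40
  ... continuing ...
Total iterations = ceil(298/5) = 60


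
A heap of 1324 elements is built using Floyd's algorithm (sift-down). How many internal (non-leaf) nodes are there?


Leaf nodes occupy roughly half the array.
Sift-down is called for each internal node, starting from the last one.
Internal nodes = floor(n/2) = floor(1324/2) = 662


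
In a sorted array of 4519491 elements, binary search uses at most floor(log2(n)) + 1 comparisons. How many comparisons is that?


Halving sequence: 4519491 -> 2259745 -> 1129872 -> 564936 -> 282468 -> 141234 -> 70617 -> 35308 -> 17654 -> 8827 -> 4413 -> 2206 -> 1103 -> 551 -> 275 -> 137 -> 68 -> 34 -> 17 -> 8 -> 4 -> 2 -> 1
Number of halvings = 22
Max comparisons = 22 + 1 = 23


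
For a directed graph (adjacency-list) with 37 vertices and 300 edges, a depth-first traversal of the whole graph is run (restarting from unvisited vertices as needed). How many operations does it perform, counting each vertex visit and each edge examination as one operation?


A full DFS traversal visits each vertex once and examines each edge once.
V = 37
E = 300
Sum = 37 + 300 = 337


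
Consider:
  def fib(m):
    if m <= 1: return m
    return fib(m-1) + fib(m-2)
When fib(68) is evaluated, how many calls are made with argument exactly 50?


Let N(m) = number of times fib(m) is called while evaluating fib(68).
N(68) = 1 (the initial call).
N(67) = 1 (only fib(68) calls it).
For 1 <= m <= 66: fib(m) is called by fib(m+1) and fib(m+2), so
  N(m) = N(m+1) + N(m+2).
fib(0) is called only by fib(2), so N(0) = N(2).
Walk down from m=68:
  N(68)=1, N(67)=1, N(66)=2, N(65)=3, N(64)=5, N(63)=8, N(62)=13, N(61)=21, N(60)=34, N(59)=55, N(58)=89, N(57)=144, N(56)=233, N(55)=377, N(54)=610, N(53)=987, N(52)=1597, N(51)=2584, N(50)=4181
N(50) = 4181


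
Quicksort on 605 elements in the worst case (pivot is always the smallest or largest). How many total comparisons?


In the worst case, each partition step picks the worst pivot:
  Partition 1: 604 comparisons (n-1 elements to compare)
  Partition 2: 603 comparisons
  Partition 3: 602 comparisons
  Partition 4: 601 comparisons
  Partition 5: 600 comparisons
  ...
  Last partition: 0 comparisons
Total = (n-1) + (n-2) + ... + 1 + 0 = n*(n-1)/2
= 605*604/2 = 182710


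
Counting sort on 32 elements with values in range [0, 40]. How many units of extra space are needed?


Output array size: 32 (to store sorted result)
Count array size: 41 (one slot per possible value, range 0 to 40)
Total extra space = 32 + 41 = 73


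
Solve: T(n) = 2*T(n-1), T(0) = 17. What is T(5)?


Unrolling:
T(5) = 2*T(4) = 2^2*T(3) = ... = 2^5*T(0)
= 2^5 * 17
= 32 * 17 = 544


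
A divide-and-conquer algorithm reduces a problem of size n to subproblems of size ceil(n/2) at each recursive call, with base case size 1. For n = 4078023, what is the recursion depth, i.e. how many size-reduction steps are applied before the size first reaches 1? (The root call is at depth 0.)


Each step divides the size by 2 (rounding up); after k steps the size is ceil(n/2^k), which equals 1 exactly when 2^k >= n.
So the depth is the smallest k with 2^k >= 4078023, i.e. ceil(log_2(4078023)).
2^21 = 2097152 < 4078023 <= 4194304 = 2^22
Recursion depth = 22


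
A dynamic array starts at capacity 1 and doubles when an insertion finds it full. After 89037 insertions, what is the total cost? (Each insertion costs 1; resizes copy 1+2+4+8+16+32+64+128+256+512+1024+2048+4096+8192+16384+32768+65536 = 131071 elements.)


Insertion cost: 89037 (one per element)
Resizes occur just before inserting elements 2, 3, 5, 9, ...
Elements copied at each resize: 1 + 2 + 4 + 8 + 16 + 32 + 64 + 128 + 256 + 512 + 1024 + 2048 + 4096 + 8192 + 16384 + 32768 + 65536
Sum of copies = 131071 (geometric series: 2^k - 1)
Total = 89037 + 131071 = 220108


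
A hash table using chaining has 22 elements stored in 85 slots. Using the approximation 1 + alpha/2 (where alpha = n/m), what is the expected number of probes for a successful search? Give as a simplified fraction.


Load factor alpha = n/m = 22/85
Expected probes = 1 + alpha/2 = 1 + 22/(2*85)
= 1 + 22/170
= 170/170 + 22/170
= 192/170
Simplify: 96/85


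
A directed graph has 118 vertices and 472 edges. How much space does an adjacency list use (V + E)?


Adjacency list: one list head per vertex + one entry per edge
Vertex heads: 118
Edge entries: 472
Total = 118 + 472 = 590


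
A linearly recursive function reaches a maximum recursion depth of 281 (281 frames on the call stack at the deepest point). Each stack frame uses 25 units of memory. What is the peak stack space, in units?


Maximum recursion depth = 281 frames
Memory per frame = 25 units
Total stack space = depth * frame_size
= 281 * 25 = 7025


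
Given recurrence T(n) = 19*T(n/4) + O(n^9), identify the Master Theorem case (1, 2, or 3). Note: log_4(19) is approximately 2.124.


Master Theorem parameters: a=19, b=4, c=9
log_b(a) = 2.124
Compare b^c with a: 4^9 = 262144 > 19, so c > log_b(a).
Comparing c=9 vs log_b(a)=2.124:
9 > 2.124 => Case 3
Result: T(n) = O(n^9)
Master Theorem case = 3


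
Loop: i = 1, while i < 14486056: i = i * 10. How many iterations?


i multiplies by 10 each step:
i = 1 -> 10 -> 100 -> 1000 -> 10000 -> 100000 -> 1000000 -> 10000000 -> 100000000 (stop)
Iterations = ceil(log_10(14486056)) = 8


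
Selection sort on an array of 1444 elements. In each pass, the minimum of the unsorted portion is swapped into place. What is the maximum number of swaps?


Selection sort performs one swap per pass:
  Pass 1: find min in positions 0 to 1443, swap with position 0
  Pass 2: find min in positions 1 to 1443, swap with position 1
  Pass 3: find min in positions 2 to 1443, swap with position 2
  Pass 4: find min in positions 3 to 1443, swap with position 3
  Pass 5: find min in positions 4 to 1443, swap with position 4
  ... (1438 more passes)
Total passes (and swaps) = n - 1 = 1444 - 1 = 1443


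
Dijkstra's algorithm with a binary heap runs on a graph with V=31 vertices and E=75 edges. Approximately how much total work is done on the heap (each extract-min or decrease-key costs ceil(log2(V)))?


Dijkstra with a binary heap: each vertex is extracted once, each edge may relax once.
Each heap operation costs O(log V).
V + E = 31 + 75 = 106
ceil(log2(31)) = 5 (since 2^4 = 16 < 31 <= 32 = 2^5)
Total heap work = (V+E) * ceil(log2(V)) = 106 * 5 = 530


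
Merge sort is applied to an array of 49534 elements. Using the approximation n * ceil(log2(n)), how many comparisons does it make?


Merge sort divides the array into halves recursively.
Number of levels = ceil(log2(49534)) = 16
At each level, approximately n = 49534 comparisons are needed for merging.
Total comparisons ~ n * ceil(log2(n)) = 49534 * 16 = 792544


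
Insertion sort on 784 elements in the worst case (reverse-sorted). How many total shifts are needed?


In the worst case (reverse-sorted), each element shifts past all previous:
  Element 1: 1 shifts
  Element 2: 2 shifts
  Element 3: 3 shifts
  Element 4: 4 shifts
  Element 5: 5 shifts
  ...
  Element 783: 783 shifts
Total = 1 + 2 + ... + 783
= 784*(784-1)/2 = 306936


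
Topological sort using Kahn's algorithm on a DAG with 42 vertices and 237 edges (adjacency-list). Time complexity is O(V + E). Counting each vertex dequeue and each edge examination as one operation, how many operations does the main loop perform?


Kahn's algorithm:
  1. Compute in-degrees: O(V + E)
  2. Process queue: each vertex dequeued once (O(V))
     each edge examined once (O(E))
Total = V + E = 42 + 237 = 279


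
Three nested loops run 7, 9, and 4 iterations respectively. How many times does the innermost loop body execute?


Loop 1 (outermost): 7 iterations
Loop 2 (middle): 9 iterations per outer
Loop 3 (innermost): 4 iterations per middle
Total = 7 * 9 * 4 = 252


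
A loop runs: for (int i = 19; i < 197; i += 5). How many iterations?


Loop starts at i = 19, increments by 5, stops when i >= 197.
Number of iterations = ceil((197 - 19) / 5)
= ceil(178 / 5)
= 36


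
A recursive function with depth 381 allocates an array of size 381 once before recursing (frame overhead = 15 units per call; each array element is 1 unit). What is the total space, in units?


Array allocation: 381 units (allocated once)
Stack frames: 381 deep * 15 per frame = 5715 units
Total = 381 + 5715 = 6096


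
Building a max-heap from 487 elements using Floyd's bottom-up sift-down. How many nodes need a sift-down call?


In a heap of 487 elements (0-indexed array):
  Last element index: 486
  Parent of last element: floor((486 - 1) / 2) = 242
  Internal nodes: indices 0 to 242
  Count = floor(487/2) = 243


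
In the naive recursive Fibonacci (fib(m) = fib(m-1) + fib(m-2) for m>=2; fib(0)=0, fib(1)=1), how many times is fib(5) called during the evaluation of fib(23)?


Let N(m) = number of times fib(m) is called while evaluating fib(23).
N(23) = 1 (the initial call).
N(22) = 1 (only fib(23) calls it).
For 1 <= m <= 21: fib(m) is called by fib(m+1) and fib(m+2), so
  N(m) = N(m+1) + N(m+2).
fib(0) is called only by fib(2), so N(0) = N(2).
Walk down from m=23:
  N(23)=1, N(22)=1, N(21)=2, N(20)=3, N(19)=5, N(18)=8, N(17)=13, N(16)=21, N(15)=34, N(14)=55, N(13)=89, N(12)=144, N(11)=233, N(10)=377, N(9)=610, N(8)=987, N(7)=1597, N(6)=2584, N(5)=4181
N(5) = 4181


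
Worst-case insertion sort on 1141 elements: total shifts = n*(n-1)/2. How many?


Sum of shifts = 1 + 2 + 3 + ... + 1140
= 1141 * 1140 / 2
= 1300740 / 2
= 650370


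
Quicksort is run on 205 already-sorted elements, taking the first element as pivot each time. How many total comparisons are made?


Sum of comparisons per partition:
204 + 203 + ... + 1 + 0
= 205 * (205 - 1) / 2
= 205 * 204 / 2
= 20910


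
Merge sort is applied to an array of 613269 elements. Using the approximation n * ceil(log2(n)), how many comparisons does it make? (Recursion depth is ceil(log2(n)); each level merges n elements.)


Merge sort divides the array into halves recursively.
Number of levels = ceil(log2(613269)) = 20
At each level, approximately n = 613269 comparisons are needed for merging.
Total comparisons ~ n * ceil(log2(n)) = 613269 * 20 = 12265380


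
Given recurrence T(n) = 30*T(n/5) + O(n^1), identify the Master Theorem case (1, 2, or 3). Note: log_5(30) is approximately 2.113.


Master Theorem parameters: a=30, b=5, c=1
log_b(a) = 2.113
Compare b^c with a: 5^1 = 5 < 30, so c < log_b(a).
Comparing c=1 vs log_b(a)=2.113:
1 < 2.113 => Case 1
Result: T(n) = O(n^(log_5 30)) ~ O(n^2.113)
Master Theorem case = 1


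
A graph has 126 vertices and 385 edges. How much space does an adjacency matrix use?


Adjacency matrix: V x V grid of entries
Space = V^2 = 126^2 = 126 * 126 = 15876


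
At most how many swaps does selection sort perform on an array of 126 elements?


Each of the 125 passes places one element in its final position.
Pass 1: swap minimum into position 0
Pass 2: swap minimum of remaining into position 1
...
Pass 125: last two elements, one swap
Maximum swaps = 126 - 1 = 125


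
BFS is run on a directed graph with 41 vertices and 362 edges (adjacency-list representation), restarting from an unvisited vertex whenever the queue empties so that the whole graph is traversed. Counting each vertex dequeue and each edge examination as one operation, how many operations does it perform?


A full BFS traversal dequeues each vertex exactly once and examines each directed edge exactly once.
V = 41 (vertex processing cost)
E = 362 (edge examination cost)
Total operations proportional to V + E = 41 + 362 = 403


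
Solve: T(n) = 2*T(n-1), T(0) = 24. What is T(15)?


Unrolling:
T(15) = 2*T(14) = 2^2*T(13) = ... = 2^15*T(0)
= 2^15 * 24
= 32768 * 24 = 786432


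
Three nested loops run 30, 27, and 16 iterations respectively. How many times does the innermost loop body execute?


Loop 1 (outermost): 30 iterations
Loop 2 (middle): 27 iterations per outer
Loop 3 (innermost): 16 iterations per middle
Total = 30 * 27 * 16 = 12960


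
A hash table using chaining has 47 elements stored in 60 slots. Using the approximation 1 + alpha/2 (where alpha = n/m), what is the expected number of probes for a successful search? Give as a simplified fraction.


Load factor alpha = n/m = 47/60
Expected probes = 1 + alpha/2 = 1 + 47/(2*60)
= 1 + 47/120
= 120/120 + 47/120
= 167/120


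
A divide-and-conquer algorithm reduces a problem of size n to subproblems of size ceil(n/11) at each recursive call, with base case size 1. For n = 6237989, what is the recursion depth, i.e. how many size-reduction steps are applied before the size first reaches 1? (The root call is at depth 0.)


Each step divides the size by 11 (rounding up); after k steps the size is ceil(n/11^k), which equals 1 exactly when 11^k >= n.
So the depth is the smallest k with 11^k >= 6237989, i.e. ceil(log_11(6237989)).
11^6 = 1771561 < 6237989 <= 19487171 = 11^7
Recursion depth = 7


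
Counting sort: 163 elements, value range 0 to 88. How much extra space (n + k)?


n = 163 (output array)
k = 89 (count array for 89 distinct values)
Extra space = 163 + 89 = 252


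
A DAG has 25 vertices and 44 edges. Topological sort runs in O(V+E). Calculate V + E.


V = 25 (vertex processing)
E = 44 (edge processing)
V + E = 25 + 44 = 69


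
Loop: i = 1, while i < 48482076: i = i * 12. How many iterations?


i multiplies by 12 each step:
i = 1 -> 12 -> 144 -> 1728 -> 20736 -> 248832 -> 2985984 -> 35831808 -> 429981696 (stop)
Iterations = ceil(log_12(48482076)) = 8


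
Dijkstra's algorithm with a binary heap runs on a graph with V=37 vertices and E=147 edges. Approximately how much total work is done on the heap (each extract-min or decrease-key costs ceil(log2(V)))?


Dijkstra with a binary heap: each vertex is extracted once, each edge may relax once.
Each heap operation costs O(log V).
V + E = 37 + 147 = 184
ceil(log2(37)) = 6 (since 2^5 = 32 < 37 <= 64 = 2^6)
Total heap work = (V+E) * ceil(log2(V)) = 184 * 6 = 1104


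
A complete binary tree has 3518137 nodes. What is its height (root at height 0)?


In a complete binary tree, level k holds nodes 2^k .. 2^(k+1)-1 (1-indexed).
Height = floor(log2(n)) = floor(log2(3518137)) = 21
Check: 2^21 = 2097152 <= 3518137 < 4194304 = 2^22


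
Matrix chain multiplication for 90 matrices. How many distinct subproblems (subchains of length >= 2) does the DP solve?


Subproblems are indexed by (i, j) where i < j.
Number of such pairs = n*(n-1)/2
= 90 * 89 / 2
= 4005


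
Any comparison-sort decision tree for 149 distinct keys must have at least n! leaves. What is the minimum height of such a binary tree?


A binary decision tree of height h has at most 2^h leaves and needs at least n! of them, so h >= ceil(log2(n!)).
149! is far too large to multiply out, so use Stirling's series:
  ln(n!) ~ n ln n - n + (1/2) ln(2 pi n) + 1/(12n)  (error below 1/(360 n^3), negligible here)
  ln(149) = 5.0039463
  n ln n = 149 * 5.0039463 = 745.5880
  (1/2) ln(2 pi * 149) = (1/2) ln(936.1946) = 3.4209
  1/(12*149) = 0.0006
  ln(149!) ~ 745.5880 - 149 + 3.4209 + 0.0006 = 600.0095
Convert to base 2: log2(149!) = 600.0095 / ln 2 = 600.0095 / 0.69314718 = 865.6307
ceil(865.6307) = 866


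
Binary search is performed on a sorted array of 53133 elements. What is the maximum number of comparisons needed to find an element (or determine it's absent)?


Binary search halves the search space each comparison:
  Step 1: search space = 53133 -> 26566
  Step 2: search space = 26566 -> 13283
  Step 3: search space = 13283 -> 6641
  Step 4: search space = 6641 -> 3320
  Step 5: search space = 3320 -> 1660
  Step 6: search space = 1660 -> 830
  Step 7: search space = 830 -> 415
  Step 8: search space = 415 -> 207
  Step 9: search space = 207 -> 103
  Step 10: search space = 103 -> 51
  Step 11: search space = 51 -> 25
  Step 12: search space = 25 -> 12
  Step 13: search space = 12 -> 6
  Step 14: search space = 6 -> 3
  Step 15: search space = 3 -> 1
  Step 16: search space = 1 (final check)
Maximum comparisons = floor(log2(53133)) + 1 = 15 + 1 = 16


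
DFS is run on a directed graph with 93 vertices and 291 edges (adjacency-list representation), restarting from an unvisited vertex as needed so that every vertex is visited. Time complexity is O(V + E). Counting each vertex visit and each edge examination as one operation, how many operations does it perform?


A full DFS traversal processes each vertex exactly once (push/pop on stack).
Each directed edge is examined once.
V = 93, E = 291
V + E = 384


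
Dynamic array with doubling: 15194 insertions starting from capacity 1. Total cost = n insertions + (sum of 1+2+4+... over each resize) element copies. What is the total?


n = 15194
Insertion costs: 15194
Resizes copy 1, 2, 4, ... up to the largest power of 2 that is <= n-1 = 15193, i.e. 8192.
Copy costs = 1 + 2 + 4 + 8 + 16 + 32 + 64 + 128 + 256 + 512 + 1024 + 2048 + 4096 + 8192 = 16383
Total = 15194 + 16383 = 31577


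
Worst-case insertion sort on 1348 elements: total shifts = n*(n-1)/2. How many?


Sum of shifts = 1 + 2 + 3 + ... + 1347
= 1348 * 1347 / 2
= 1815756 / 2
= 907878


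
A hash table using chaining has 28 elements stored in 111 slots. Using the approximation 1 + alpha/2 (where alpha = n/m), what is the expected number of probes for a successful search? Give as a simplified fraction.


Load factor alpha = n/m = 28/111
Expected probes = 1 + alpha/2 = 1 + 28/(2*111)
= 1 + 28/222
= 222/222 + 28/222
= 250/222
Simplify: 125/111


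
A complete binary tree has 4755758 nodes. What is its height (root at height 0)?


In a complete binary tree, level k holds nodes 2^k .. 2^(k+1)-1 (1-indexed).
Height = floor(log2(n)) = floor(log2(4755758)) = 22
Check: 2^22 = 4194304 <= 4755758 < 8388608 = 2^23


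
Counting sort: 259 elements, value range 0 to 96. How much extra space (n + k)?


n = 259 (output array)
k = 97 (count array for 97 distinct values)
Extra space = 259 + 97 = 356


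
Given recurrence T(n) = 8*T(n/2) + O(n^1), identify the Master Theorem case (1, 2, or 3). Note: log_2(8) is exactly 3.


Master Theorem parameters: a=8, b=2, c=1
log_b(a) = 3
Compare b^c with a: 2^1 = 2 < 8, so c < log_b(a).
Comparing c=1 vs log_b(a)=3:
1 < 3 => Case 1
Result: T(n) = O(n^(log_2 8)) = O(n^3)
Master Theorem case = 1


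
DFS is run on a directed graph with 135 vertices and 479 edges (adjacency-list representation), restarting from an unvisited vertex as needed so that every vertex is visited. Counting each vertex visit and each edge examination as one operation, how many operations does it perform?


A full DFS traversal processes each vertex exactly once (push/pop on stack).
Each directed edge is examined once.
V = 135, E = 479
V + E = 614


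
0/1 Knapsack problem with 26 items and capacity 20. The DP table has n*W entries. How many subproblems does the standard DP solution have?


The DP table is indexed by (item, capacity).
Rows: 26 items
Columns: 20 capacity values (1 to W)
Total subproblems = 26 * 20 = 520


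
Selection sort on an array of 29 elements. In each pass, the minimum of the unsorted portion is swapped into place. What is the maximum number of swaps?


Selection sort performs one swap per pass:
  Pass 1: find min in positions 0 to 28, swap with position 0
  Pass 2: find min in positions 1 to 28, swap with position 1
  Pass 3: find min in positions 2 to 28, swap with position 2
  Pass 4: find min in positions 3 to 28, swap with position 3
  Pass 5: find min in positions 4 to 28, swap with position 4
  ... (23 more passes)
Total passes (and swaps) = n - 1 = 29 - 1 = 28


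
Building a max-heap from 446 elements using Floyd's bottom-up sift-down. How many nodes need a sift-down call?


In a heap of 446 elements (0-indexed array):
  Last element index: 445
  Parent of last element: floor((445 - 1) / 2) = 222
  Internal nodes: indices 0 to 222
  Count = floor(446/2) = 223


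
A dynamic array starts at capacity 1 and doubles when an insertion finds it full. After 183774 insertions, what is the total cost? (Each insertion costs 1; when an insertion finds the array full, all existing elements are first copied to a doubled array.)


Insertion cost: 183774 (one per element)
Resizes occur just before inserting elements 2, 3, 5, 9, ...
Elements copied at each resize: 1 + 2 + 4 + 8 + 16 + 32 + 64 + 128 + 256 + 512 + 1024 + 2048 + 4096 + 8192 + 16384 + 32768 + 65536 + 131072
Sum of copies = 262143 (geometric series: 2^k - 1)
Total = 183774 + 262143 = 445917


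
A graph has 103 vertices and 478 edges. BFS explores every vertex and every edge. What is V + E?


A full BFS traversal dequeues each vertex once and examines each edge once.
Vertex visits: 103
Edge visits: 478
V + E = 103 + 478 = 581


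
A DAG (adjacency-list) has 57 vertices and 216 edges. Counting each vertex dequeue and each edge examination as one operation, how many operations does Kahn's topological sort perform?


V = 57 (vertex processing)
E = 216 (edge processing)
V + E = 57 + 216 = 273


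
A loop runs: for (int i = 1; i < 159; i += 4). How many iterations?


Loop starts at i = 1, increments by 4, stops when i >= 159.
Number of iterations = ceil((159 - 1) / 4)
= ceil(158 / 4)
= 40


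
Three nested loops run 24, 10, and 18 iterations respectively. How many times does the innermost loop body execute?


Loop 1 (outermost): 24 iterations
Loop 2 (middle): 10 iterations per outer
Loop 3 (innermost): 18 iterations per middle
Total = 24 * 10 * 18 = 4320


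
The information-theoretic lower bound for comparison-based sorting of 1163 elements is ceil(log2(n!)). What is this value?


A binary decision tree of height h has at most 2^h leaves and needs at least n! of them, so h >= ceil(log2(n!)).
1163! is far too large to multiply out, so use Stirling's series:
  ln(n!) ~ n ln n - n + (1/2) ln(2 pi n) + 1/(12n)  (error below 1/(360 n^3), negligible here)
  ln(1163) = 7.0587582
  n ln n = 1163 * 7.0587582 = 8209.3358
  (1/2) ln(2 pi * 1163) = (1/2) ln(7307.3445) = 4.4483
  1/(12*1163) = 0.0001
  ln(1163!) ~ 8209.3358 - 1163 + 4.4483 + 0.0001 = 7050.7842
Convert to base 2: log2(1163!) = 7050.7842 / ln 2 = 7050.7842 / 0.69314718 = 10172.1314
ceil(10172.1314) = 10173


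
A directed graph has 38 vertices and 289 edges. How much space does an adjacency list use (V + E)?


Adjacency list: one list head per vertex + one entry per edge
Vertex heads: 38
Edge entries: 289
Total = 38 + 289 = 327


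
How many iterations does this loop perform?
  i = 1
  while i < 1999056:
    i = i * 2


The loop variable doubles each iteration:
i = 1 -> 2 -> 4 -> 8 -> 16 -> 32 -> 64 -> 128 -> 256 -> 512 -> 1024 -> 2048 -> 4096 -> 8192 -> 16384 -> 32768 -> 65536 -> 131072 -> 262144 -> 524288 -> 1048576 -> 2097152 (stop, 2097152 >= 1999056)
Number of doublings = ceil(log2(1999056)) = 21


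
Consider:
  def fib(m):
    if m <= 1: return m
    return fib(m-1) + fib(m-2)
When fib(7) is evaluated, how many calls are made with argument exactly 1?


Let N(m) = number of times fib(m) is called while evaluating fib(7).
N(7) = 1 (the initial call).
N(6) = 1 (only fib(7) calls it).
For 1 <= m <= 5: fib(m) is called by fib(m+1) and fib(m+2), so
  N(m) = N(m+1) + N(m+2).
fib(0) is called only by fib(2), so N(0) = N(2).
Walk down from m=7:
  N(7)=1, N(6)=1, N(5)=2, N(4)=3, N(3)=5, N(2)=8, N(1)=13
N(1) = 13
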